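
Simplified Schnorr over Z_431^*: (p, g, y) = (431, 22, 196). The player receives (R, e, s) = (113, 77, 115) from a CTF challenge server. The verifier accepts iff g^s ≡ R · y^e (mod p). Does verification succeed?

fails

g^s mod p:
22^2 = 484 ≡ 53
22^4 ≡ 53^2 = 2809 ≡ 223
22^8 ≡ 223^2 = 49729 ≡ 164
22^16 ≡ 164^2 = 26896 ≡ 174
22^32 ≡ 174^2 = 30276 ≡ 106
22^64 ≡ 106^2 = 11236 ≡ 30
115 = 64 + 32 + 16 + 2 + 1, so 22^115 ≡ 30·106·174·53·22 ≡ 324 (mod 431)
R · y^e mod p:
196^2 = 38416 ≡ 57
196^4 ≡ 57^2 = 3249 ≡ 232
196^8 ≡ 232^2 = 53824 ≡ 380
196^16 ≡ 380^2 = 144400 ≡ 15
196^32 ≡ 15^2 = 225
196^64 ≡ 225^2 = 50625 ≡ 198
77 = 64 + 8 + 4 + 1, so 196^77 ≡ 198·380·232·196 ≡ 369 (mod 431)
113·369 = 41697 ≡ 321 (mod 431)
324 ≠ 321; the check fails.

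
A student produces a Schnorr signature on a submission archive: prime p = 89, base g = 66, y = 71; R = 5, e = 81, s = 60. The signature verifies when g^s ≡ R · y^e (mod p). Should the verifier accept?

g^s mod p:
66^2 = 4356 ≡ 84
66^4 ≡ 84^2 = 7056 ≡ 25
66^8 ≡ 25^2 = 625 ≡ 2
66^16 ≡ 2^2 = 4
66^32 ≡ 4^2 = 16
60 = 32 + 16 + 8 + 4, so 66^60 ≡ 16·4·2·25 ≡ 85 (mod 89)
R · y^e mod p:
71^2 = 5041 ≡ 57
71^4 ≡ 57^2 = 3249 ≡ 45
71^8 ≡ 45^2 = 2025 ≡ 67
71^16 ≡ 67^2 = 4489 ≡ 39
71^32 ≡ 39^2 = 1521 ≡ 8
71^64 ≡ 8^2 = 64
81 = 64 + 16 + 1, so 71^81 ≡ 64·39·71 ≡ 17 (mod 89)
5·17 = 85 ≡ 85 (mod 89)
85 ≡ 85 (mod 89); signature holds.

accept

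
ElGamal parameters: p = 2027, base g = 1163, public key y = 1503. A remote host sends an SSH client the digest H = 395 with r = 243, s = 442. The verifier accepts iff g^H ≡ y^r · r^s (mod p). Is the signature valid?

valid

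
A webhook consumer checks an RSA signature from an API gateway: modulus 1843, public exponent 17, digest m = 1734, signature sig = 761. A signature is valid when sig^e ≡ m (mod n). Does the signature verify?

does not verify

sig^2 ≡ 761^2 = 579121 ≡ 419
sig^4 ≡ 419^2 = 175561 ≡ 476
sig^8 ≡ 476^2 = 226576 ≡ 1730
sig^16 ≡ 1730^2 = 2992900 ≡ 1711
17 = 16 + 1, so sig^17 ≡ 1711·761 ≡ 913 (mod 1843)
The recovered value 913 does not match the digest 1734.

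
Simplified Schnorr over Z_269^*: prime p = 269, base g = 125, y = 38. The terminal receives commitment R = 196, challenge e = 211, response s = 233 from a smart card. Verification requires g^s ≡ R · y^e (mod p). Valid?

g^s mod p:
125^2 = 15625 ≡ 23
125^4 ≡ 23^2 = 529 ≡ 260
125^8 ≡ 260^2 = 67600 ≡ 81
125^16 ≡ 81^2 = 6561 ≡ 105
125^32 ≡ 105^2 = 11025 ≡ 265
125^64 ≡ 265^2 = 70225 ≡ 16
125^128 ≡ 16^2 = 256
233 = 128 + 64 + 32 + 8 + 1, so 125^233 ≡ 256·16·265·81·125 ≡ 265 (mod 269)
R · y^e mod p:
38^2 = 1444 ≡ 99
38^4 ≡ 99^2 = 9801 ≡ 117
38^8 ≡ 117^2 = 13689 ≡ 239
38^16 ≡ 239^2 = 57121 ≡ 93
38^32 ≡ 93^2 = 8649 ≡ 41
38^64 ≡ 41^2 = 1681 ≡ 67
38^128 ≡ 67^2 = 4489 ≡ 185
211 = 128 + 64 + 16 + 2 + 1, so 38^211 ≡ 185·67·93·99·38 ≡ 258 (mod 269)
196·258 = 50568 ≡ 265 (mod 269)
265 ≡ 265 (mod 269); signature holds.

yes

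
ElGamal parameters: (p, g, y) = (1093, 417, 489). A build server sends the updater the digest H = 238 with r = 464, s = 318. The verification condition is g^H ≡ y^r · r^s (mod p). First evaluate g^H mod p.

417^2 = 173889 ≡ 102
417^4 ≡ 102^2 = 10404 ≡ 567
417^8 ≡ 567^2 = 321489 ≡ 147
417^16 ≡ 147^2 = 21609 ≡ 842
417^32 ≡ 842^2 = 708964 ≡ 700
417^64 ≡ 700^2 = 490000 ≡ 336
417^128 ≡ 336^2 = 112896 ≡ 317
238 = 128 + 64 + 32 + 8 + 4 + 2, so 417^238 ≡ 317·336·700·147·567·102 ≡ 189 (mod 1093)

189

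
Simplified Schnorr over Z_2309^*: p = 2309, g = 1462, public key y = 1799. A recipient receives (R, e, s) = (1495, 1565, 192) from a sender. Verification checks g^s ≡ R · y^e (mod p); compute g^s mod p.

1751

1462^2 = 2137444 ≡ 1619
1462^4 ≡ 1619^2 = 2621161 ≡ 446
1462^8 ≡ 446^2 = 198916 ≡ 342
1462^16 ≡ 342^2 = 116964 ≡ 1514
1462^32 ≡ 1514^2 = 2292196 ≡ 1668
1462^64 ≡ 1668^2 = 2782224 ≡ 2188
1462^128 ≡ 2188^2 = 4787344 ≡ 787
192 = 128 + 64, so 1462^192 ≡ 787·2188 ≡ 1751 (mod 2309)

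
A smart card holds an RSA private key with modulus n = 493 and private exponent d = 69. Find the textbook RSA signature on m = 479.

m^2 ≡ 479^2 = 229441 ≡ 196
m^4 ≡ 196^2 = 38416 ≡ 455
m^8 ≡ 455^2 = 207025 ≡ 458
m^16 ≡ 458^2 = 209764 ≡ 239
m^32 ≡ 239^2 = 57121 ≡ 426
m^64 ≡ 426^2 = 181476 ≡ 52
69 = 64 + 4 + 1, so m^69 ≡ 52·455·479 ≡ 56 (mod 493)

56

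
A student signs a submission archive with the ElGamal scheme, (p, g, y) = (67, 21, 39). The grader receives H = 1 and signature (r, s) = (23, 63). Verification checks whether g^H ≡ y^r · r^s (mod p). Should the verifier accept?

accept

Left side g^H mod p:
21^1 mod 67 = 21
Right side y^r · r^s mod p:
39^2 = 1521 ≡ 47
39^4 ≡ 47^2 = 2209 ≡ 65
39^8 ≡ 65^2 = 4225 ≡ 4
39^16 ≡ 4^2 = 16
23 = 16 + 4 + 2 + 1, so 39^23 ≡ 16·65·47·39 ≡ 36 (mod 67)
23^2 = 529 ≡ 60
23^4 ≡ 60^2 = 3600 ≡ 49
23^8 ≡ 49^2 = 2401 ≡ 56
23^16 ≡ 56^2 = 3136 ≡ 54
23^32 ≡ 54^2 = 2916 ≡ 35
63 = 32 + 16 + 8 + 4 + 2 + 1, so 23^63 ≡ 35·54·56·49·60·23 ≡ 62 (mod 67)
36·62 = 2232 ≡ 21 (mod 67)
21 ≡ 21 (mod 67), so the signature is genuine.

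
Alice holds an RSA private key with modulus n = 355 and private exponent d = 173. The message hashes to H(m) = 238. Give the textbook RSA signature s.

(H(m))^2 ≡ 238^2 = 56644 ≡ 199
(H(m))^4 ≡ 199^2 = 39601 ≡ 196
(H(m))^8 ≡ 196^2 = 38416 ≡ 76
(H(m))^16 ≡ 76^2 = 5776 ≡ 96
(H(m))^32 ≡ 96^2 = 9216 ≡ 341
(H(m))^64 ≡ 341^2 = 116281 ≡ 196
(H(m))^128 ≡ 196^2 = 38416 ≡ 76
173 = 128 + 32 + 8 + 4 + 1, so (H(m))^173 ≡ 76·341·76·196·238 ≡ 218 (mod 355)

218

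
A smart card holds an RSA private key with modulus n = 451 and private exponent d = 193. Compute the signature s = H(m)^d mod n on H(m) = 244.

Squares mod 451: (H(m))^1≡244, (H(m))^2≡4, (H(m))^4≡16, (H(m))^8≡256, (H(m))^16≡141, (H(m))^32≡37, (H(m))^64≡16, (H(m))^128≡256
193 = 128 + 64 + 1, so (H(m))^193 ≡ 256·16·244 ≡ 8 (mod 451)

8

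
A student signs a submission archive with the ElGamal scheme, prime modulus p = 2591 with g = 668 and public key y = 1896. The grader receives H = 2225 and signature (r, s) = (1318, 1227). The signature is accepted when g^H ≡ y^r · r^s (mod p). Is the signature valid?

invalid

Left side g^H mod p:
668^2225 mod 2591 = 289
Right side y^r · r^s mod p:
1896^1318 mod 2591 = 164
1318^1227 mod 2591 = 1184
164·1184 = 194176 ≡ 2442 (mod 2591)
289 ≠ 2442, so verification fails.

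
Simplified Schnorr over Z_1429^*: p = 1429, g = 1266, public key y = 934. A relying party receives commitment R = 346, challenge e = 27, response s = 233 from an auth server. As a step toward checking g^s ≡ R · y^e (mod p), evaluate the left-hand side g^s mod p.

219

1266^233 mod 1429 = 219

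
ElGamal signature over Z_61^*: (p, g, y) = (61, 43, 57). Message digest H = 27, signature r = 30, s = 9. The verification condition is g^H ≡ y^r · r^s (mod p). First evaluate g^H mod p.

33

Squares mod 61: 43^1≡43, 43^2≡19, 43^4≡56, 43^8≡25, 43^16≡15
27 = 16 + 8 + 2 + 1, so 43^27 ≡ 15·25·19·43 ≡ 33 (mod 61)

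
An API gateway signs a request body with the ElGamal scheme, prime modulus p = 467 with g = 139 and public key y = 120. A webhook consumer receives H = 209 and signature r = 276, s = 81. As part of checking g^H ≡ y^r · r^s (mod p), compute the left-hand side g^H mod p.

Squares mod 467: 139^1≡139, 139^2≡174, 139^4≡388, 139^8≡170, 139^16≡413, 139^32≡114, 139^64≡387, 139^128≡329
209 = 128 + 64 + 16 + 1, so 139^209 ≡ 329·387·413·139 ≡ 108 (mod 467)

108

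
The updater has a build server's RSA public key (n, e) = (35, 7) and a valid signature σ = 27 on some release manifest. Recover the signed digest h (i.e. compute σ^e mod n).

13

σ^2 ≡ 27^2 = 729 ≡ 29
σ^4 ≡ 29^2 = 841 ≡ 1
7 = 4 + 2 + 1, so σ^7 ≡ 1·29·27 ≡ 13 (mod 35)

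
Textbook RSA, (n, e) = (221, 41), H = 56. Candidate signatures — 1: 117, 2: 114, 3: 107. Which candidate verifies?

Candidate 1: Squares mod 221: 117^1≡117, 117^2≡208, 117^4≡169, 117^8≡52, 117^16≡52, 117^32≡52; 41 = 32 + 8 + 1, so 117^41 ≡ 52·52·117 ≡ 117 (mod 221)
Candidate 2: Squares mod 221: 114^1≡114, 114^2≡178, 114^4≡81, 114^8≡152, 114^16≡120, 114^32≡35; 41 = 32 + 8 + 1, so 114^41 ≡ 35·152·114 ≡ 56 (mod 221)
  → matches H = 56
Candidate 3: Squares mod 221: 107^1≡107, 107^2≡178, 107^4≡81, 107^8≡152, 107^16≡120, 107^32≡35; 41 = 32 + 8 + 1, so 107^41 ≡ 35·152·107 ≡ 165 (mod 221)

2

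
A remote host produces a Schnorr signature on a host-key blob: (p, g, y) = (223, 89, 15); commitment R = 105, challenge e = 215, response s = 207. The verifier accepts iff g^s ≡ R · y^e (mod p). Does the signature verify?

verifies

g^s mod p:
89^207 mod 223 = 196
R · y^e mod p:
15^215 mod 223 = 210
105·210 = 22050 ≡ 196 (mod 223)
196 ≡ 196 (mod 223); signature holds.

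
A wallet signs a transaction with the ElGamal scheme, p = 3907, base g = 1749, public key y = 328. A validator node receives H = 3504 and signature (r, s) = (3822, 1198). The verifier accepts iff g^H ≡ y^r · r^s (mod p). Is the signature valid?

Left side g^H mod p:
1749^2 = 3059001 ≡ 3727
1749^4 ≡ 3727^2 = 13890529 ≡ 1144
1749^8 ≡ 1144^2 = 1308736 ≡ 3798
1749^16 ≡ 3798^2 = 14424804 ≡ 160
1749^32 ≡ 160^2 = 25600 ≡ 2158
1749^64 ≡ 2158^2 = 4656964 ≡ 3727
1749^128 ≡ 3727^2 = 13890529 ≡ 1144
1749^256 ≡ 1144^2 = 1308736 ≡ 3798
1749^512 ≡ 3798^2 = 14424804 ≡ 160
1749^1024 ≡ 160^2 = 25600 ≡ 2158
1749^2048 ≡ 2158^2 = 4656964 ≡ 3727
3504 = 2048 + 1024 + 256 + 128 + 32 + 16, so 1749^3504 ≡ 3727·2158·3798·1144·2158·160 ≡ 2158 (mod 3907)
Right side y^r · r^s mod p:
328^2 = 107584 ≡ 2095
328^4 ≡ 2095^2 = 4389025 ≡ 1464
328^8 ≡ 1464^2 = 2143296 ≡ 2260
328^16 ≡ 2260^2 = 5107600 ≡ 1151
328^32 ≡ 1151^2 = 1324801 ≡ 328
328^64 ≡ 328^2 = 107584 ≡ 2095
328^128 ≡ 2095^2 = 4389025 ≡ 1464
328^256 ≡ 1464^2 = 2143296 ≡ 2260
328^512 ≡ 2260^2 = 5107600 ≡ 1151
328^1024 ≡ 1151^2 = 1324801 ≡ 328
328^2048 ≡ 328^2 = 107584 ≡ 2095
3822 = 2048 + 1024 + 512 + 128 + 64 + 32 + 8 + 4 + 2, so 328^3822 ≡ 2095·328·1151·1464·2095·328·2260·1464·2095 ≡ 2857 (mod 3907)
3822^2 = 14607684 ≡ 3318
3822^4 ≡ 3318^2 = 11009124 ≡ 3105
3822^8 ≡ 3105^2 = 9641025 ≡ 2456
3822^16 ≡ 2456^2 = 6031936 ≡ 3435
3822^32 ≡ 3435^2 = 11799225 ≡ 85
3822^64 ≡ 85^2 = 7225 ≡ 3318
3822^128 ≡ 3318^2 = 11009124 ≡ 3105
3822^256 ≡ 3105^2 = 9641025 ≡ 2456
3822^512 ≡ 2456^2 = 6031936 ≡ 3435
3822^1024 ≡ 3435^2 = 11799225 ≡ 85
1198 = 1024 + 128 + 32 + 8 + 4 + 2, so 3822^1198 ≡ 85·3105·85·2456·3105·3318 ≡ 3472 (mod 3907)
2857·3472 = 9919504 ≡ 3538 (mod 3907)
2158 ≠ 3538, so verification fails.

invalid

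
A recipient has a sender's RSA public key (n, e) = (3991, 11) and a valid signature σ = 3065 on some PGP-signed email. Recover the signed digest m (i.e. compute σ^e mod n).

225

σ^2 ≡ 3065^2 = 9394225 ≡ 3402
σ^4 ≡ 3402^2 = 11573604 ≡ 3695
σ^8 ≡ 3695^2 = 13653025 ≡ 3805
11 = 8 + 2 + 1, so σ^11 ≡ 3805·3402·3065 ≡ 225 (mod 3991)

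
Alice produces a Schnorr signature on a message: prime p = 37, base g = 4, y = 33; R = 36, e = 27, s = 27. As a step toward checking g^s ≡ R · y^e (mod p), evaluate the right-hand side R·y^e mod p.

Squares mod 37: 33^1≡33, 33^2≡16, 33^4≡34, 33^8≡9, 33^16≡7
27 = 16 + 8 + 2 + 1, so 33^27 ≡ 7·9·16·33 ≡ 1 (mod 37)
R · y^e ≡ 36·1 = 36 ≡ 36 (mod 37)

36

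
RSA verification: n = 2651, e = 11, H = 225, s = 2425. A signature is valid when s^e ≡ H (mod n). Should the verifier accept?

accept

Squares mod 2651: s^1≡2425, s^2≡707, s^4≡1461, s^8≡466
11 = 8 + 2 + 1, so s^11 ≡ 466·707·2425 ≡ 225 (mod 2651)
225 = H, so the signature checks out.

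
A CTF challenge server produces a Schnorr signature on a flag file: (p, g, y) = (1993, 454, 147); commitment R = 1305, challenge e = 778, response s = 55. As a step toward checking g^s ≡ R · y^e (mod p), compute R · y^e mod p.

147^2 = 21609 ≡ 1679
147^4 ≡ 1679^2 = 2819041 ≡ 939
147^8 ≡ 939^2 = 881721 ≡ 815
147^16 ≡ 815^2 = 664225 ≡ 556
147^32 ≡ 556^2 = 309136 ≡ 221
147^64 ≡ 221^2 = 48841 ≡ 1009
147^128 ≡ 1009^2 = 1018081 ≡ 1651
147^256 ≡ 1651^2 = 2725801 ≡ 1370
147^512 ≡ 1370^2 = 1876900 ≡ 1487
778 = 512 + 256 + 8 + 2, so 147^778 ≡ 1487·1370·815·1679 ≡ 1756 (mod 1993)
R · y^e ≡ 1305·1756 = 2291580 ≡ 1623 (mod 1993)

1623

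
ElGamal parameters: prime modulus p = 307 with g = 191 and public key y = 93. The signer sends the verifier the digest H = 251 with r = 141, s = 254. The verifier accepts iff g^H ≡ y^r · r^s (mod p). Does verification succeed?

passes

Left side g^H mod p:
191^2 = 36481 ≡ 255
191^4 ≡ 255^2 = 65025 ≡ 248
191^8 ≡ 248^2 = 61504 ≡ 104
191^16 ≡ 104^2 = 10816 ≡ 71
191^32 ≡ 71^2 = 5041 ≡ 129
191^64 ≡ 129^2 = 16641 ≡ 63
191^128 ≡ 63^2 = 3969 ≡ 285
251 = 128 + 64 + 32 + 16 + 8 + 2 + 1, so 191^251 ≡ 285·63·129·71·104·255·191 ≡ 135 (mod 307)
Right side y^r · r^s mod p:
93^2 = 8649 ≡ 53
93^4 ≡ 53^2 = 2809 ≡ 46
93^8 ≡ 46^2 = 2116 ≡ 274
93^16 ≡ 274^2 = 75076 ≡ 168
93^32 ≡ 168^2 = 28224 ≡ 287
93^64 ≡ 287^2 = 82369 ≡ 93
93^128 ≡ 93^2 = 8649 ≡ 53
141 = 128 + 8 + 4 + 1, so 93^141 ≡ 53·274·46·93 ≡ 289 (mod 307)
141^2 = 19881 ≡ 233
141^4 ≡ 233^2 = 54289 ≡ 257
141^8 ≡ 257^2 = 66049 ≡ 44
141^16 ≡ 44^2 = 1936 ≡ 94
141^32 ≡ 94^2 = 8836 ≡ 240
141^64 ≡ 240^2 = 57600 ≡ 191
141^128 ≡ 191^2 = 36481 ≡ 255
254 = 128 + 64 + 32 + 16 + 8 + 4 + 2, so 141^254 ≡ 255·191·240·94·44·257·233 ≡ 146 (mod 307)
289·146 = 42194 ≡ 135 (mod 307)
135 ≡ 135 (mod 307), so the signature is genuine.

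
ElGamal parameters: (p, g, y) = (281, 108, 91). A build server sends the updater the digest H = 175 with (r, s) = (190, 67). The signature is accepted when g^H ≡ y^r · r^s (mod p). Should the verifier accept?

Left side g^H mod p:
108^2 = 11664 ≡ 143
108^4 ≡ 143^2 = 20449 ≡ 217
108^8 ≡ 217^2 = 47089 ≡ 162
108^16 ≡ 162^2 = 26244 ≡ 111
108^32 ≡ 111^2 = 12321 ≡ 238
108^64 ≡ 238^2 = 56644 ≡ 163
108^128 ≡ 163^2 = 26569 ≡ 155
175 = 128 + 32 + 8 + 4 + 2 + 1, so 108^175 ≡ 155·238·162·217·143·108 ≡ 89 (mod 281)
Right side y^r · r^s mod p:
91^2 = 8281 ≡ 132
91^4 ≡ 132^2 = 17424 ≡ 2
91^8 ≡ 2^2 = 4
91^16 ≡ 4^2 = 16
91^32 ≡ 16^2 = 256
91^64 ≡ 256^2 = 65536 ≡ 63
91^128 ≡ 63^2 = 3969 ≡ 35
190 = 128 + 32 + 16 + 8 + 4 + 2, so 91^190 ≡ 35·256·16·4·2·132 ≡ 253 (mod 281)
190^2 = 36100 ≡ 132
190^4 ≡ 132^2 = 17424 ≡ 2
190^8 ≡ 2^2 = 4
190^16 ≡ 4^2 = 16
190^32 ≡ 16^2 = 256
190^64 ≡ 256^2 = 65536 ≡ 63
67 = 64 + 2 + 1, so 190^67 ≡ 63·132·190 ≡ 258 (mod 281)
253·258 = 65274 ≡ 82 (mod 281)
89 ≠ 82, so verification fails.

reject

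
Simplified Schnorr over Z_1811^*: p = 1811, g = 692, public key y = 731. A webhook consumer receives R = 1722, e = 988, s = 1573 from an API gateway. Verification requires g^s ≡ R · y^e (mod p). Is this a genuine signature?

g^s mod p:
692^2 = 478864 ≡ 760
692^4 ≡ 760^2 = 577600 ≡ 1702
692^8 ≡ 1702^2 = 2896804 ≡ 1015
692^16 ≡ 1015^2 = 1030225 ≡ 1577
692^32 ≡ 1577^2 = 2486929 ≡ 426
692^64 ≡ 426^2 = 181476 ≡ 376
692^128 ≡ 376^2 = 141376 ≡ 118
692^256 ≡ 118^2 = 13924 ≡ 1247
692^512 ≡ 1247^2 = 1555009 ≡ 1171
692^1024 ≡ 1171^2 = 1371241 ≡ 314
1573 = 1024 + 512 + 32 + 4 + 1, so 692^1573 ≡ 314·1171·426·1702·692 ≡ 457 (mod 1811)
R · y^e mod p:
731^2 = 534361 ≡ 116
731^4 ≡ 116^2 = 13456 ≡ 779
731^8 ≡ 779^2 = 606841 ≡ 156
731^16 ≡ 156^2 = 24336 ≡ 793
731^32 ≡ 793^2 = 628849 ≡ 432
731^64 ≡ 432^2 = 186624 ≡ 91
731^128 ≡ 91^2 = 8281 ≡ 1037
731^256 ≡ 1037^2 = 1075369 ≡ 1446
731^512 ≡ 1446^2 = 2090916 ≡ 1022
988 = 512 + 256 + 128 + 64 + 16 + 8 + 4, so 731^988 ≡ 1022·1446·1037·91·793·156·779 ≡ 178 (mod 1811)
1722·178 = 306516 ≡ 457 (mod 1811)
457 ≡ 457 (mod 1811); signature holds.

genuine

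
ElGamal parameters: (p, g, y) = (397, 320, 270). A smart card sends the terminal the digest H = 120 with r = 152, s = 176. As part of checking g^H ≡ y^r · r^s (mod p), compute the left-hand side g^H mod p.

147

Squares mod 397: 320^1≡320, 320^2≡371, 320^4≡279, 320^8≡29, 320^16≡47, 320^32≡224, 320^64≡154
120 = 64 + 32 + 16 + 8, so 320^120 ≡ 154·224·47·29 ≡ 147 (mod 397)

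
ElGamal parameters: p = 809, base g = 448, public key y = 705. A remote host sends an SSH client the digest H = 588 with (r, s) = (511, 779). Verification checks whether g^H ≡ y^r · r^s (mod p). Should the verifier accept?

accept

Left side g^H mod p:
Squares mod 809: 448^1≡448, 448^2≡72, 448^4≡330, 448^8≡494, 448^16≡527, 448^32≡242, 448^64≡316, 448^128≡349, 448^256≡451, 448^512≡342
588 = 512 + 64 + 8 + 4, so 448^588 ≡ 342·316·494·330 ≡ 256 (mod 809)
Right side y^r · r^s mod p:
Squares mod 809: 705^1≡705, 705^2≡299, 705^4≡411, 705^8≡649, 705^16≡521, 705^32≡426, 705^64≡260, 705^128≡453, 705^256≡532
511 = 256 + 128 + 64 + 32 + 16 + 8 + 4 + 2 + 1, so 705^511 ≡ 532·453·260·426·521·649·411·299·705 ≡ 79 (mod 809)
Squares mod 809: 511^1≡511, 511^2≡623, 511^4≡618, 511^8≡76, 511^16≡113, 511^32≡634, 511^64≡692, 511^128≡745, 511^256≡51, 511^512≡174
779 = 512 + 256 + 8 + 2 + 1, so 511^779 ≡ 174·51·76·623·511 ≡ 802 (mod 809)
79·802 = 63358 ≡ 256 (mod 809)
256 ≡ 256 (mod 809), so the signature is genuine.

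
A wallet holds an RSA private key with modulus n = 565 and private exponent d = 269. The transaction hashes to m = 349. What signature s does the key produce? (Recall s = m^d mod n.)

Squares mod 565: m^1≡349, m^2≡326, m^4≡56, m^8≡311, m^16≡106, m^32≡501, m^64≡141, m^128≡106, m^256≡501
269 = 256 + 8 + 4 + 1, so m^269 ≡ 501·311·56·349 ≡ 419 (mod 565)

419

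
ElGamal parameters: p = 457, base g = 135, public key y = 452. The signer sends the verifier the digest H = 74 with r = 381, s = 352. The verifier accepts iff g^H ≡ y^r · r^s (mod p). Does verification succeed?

Left side g^H mod p:
135^2 = 18225 ≡ 402
135^4 ≡ 402^2 = 161604 ≡ 283
135^8 ≡ 283^2 = 80089 ≡ 114
135^16 ≡ 114^2 = 12996 ≡ 200
135^32 ≡ 200^2 = 40000 ≡ 241
135^64 ≡ 241^2 = 58081 ≡ 42
74 = 64 + 8 + 2, so 135^74 ≡ 42·114·402 ≡ 349 (mod 457)
Right side y^r · r^s mod p:
452^2 = 204304 ≡ 25
452^4 ≡ 25^2 = 625 ≡ 168
452^8 ≡ 168^2 = 28224 ≡ 347
452^16 ≡ 347^2 = 120409 ≡ 218
452^32 ≡ 218^2 = 47524 ≡ 453
452^64 ≡ 453^2 = 205209 ≡ 16
452^128 ≡ 16^2 = 256
452^256 ≡ 256^2 = 65536 ≡ 185
381 = 256 + 64 + 32 + 16 + 8 + 4 + 1, so 452^381 ≡ 185·16·453·218·347·168·452 ≡ 5 (mod 457)
381^2 = 145161 ≡ 292
381^4 ≡ 292^2 = 85264 ≡ 262
381^8 ≡ 262^2 = 68644 ≡ 94
381^16 ≡ 94^2 = 8836 ≡ 153
381^32 ≡ 153^2 = 23409 ≡ 102
381^64 ≡ 102^2 = 10404 ≡ 350
381^128 ≡ 350^2 = 122500 ≡ 24
381^256 ≡ 24^2 = 576 ≡ 119
352 = 256 + 64 + 32, so 381^352 ≡ 119·350·102 ≡ 28 (mod 457)
5·28 = 140 ≡ 140 (mod 457)
349 ≠ 140, so verification fails.

fails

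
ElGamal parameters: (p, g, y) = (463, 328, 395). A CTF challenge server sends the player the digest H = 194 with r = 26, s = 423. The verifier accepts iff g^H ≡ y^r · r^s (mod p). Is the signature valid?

Left side g^H mod p:
Squares mod 463: 328^1≡328, 328^2≡168, 328^4≡444, 328^8≡361, 328^16≡218, 328^32≡298, 328^64≡371, 328^128≡130
194 = 128 + 64 + 2, so 328^194 ≡ 130·371·168 ≡ 140 (mod 463)
Right side y^r · r^s mod p:
Squares mod 463: 395^1≡395, 395^2≡457, 395^4≡36, 395^8≡370, 395^16≡315
26 = 16 + 8 + 2, so 395^26 ≡ 315·370·457 ≡ 293 (mod 463)
Squares mod 463: 26^1≡26, 26^2≡213, 26^4≡458, 26^8≡25, 26^16≡162, 26^32≡316, 26^64≡311, 26^128≡417, 26^256≡264
423 = 256 + 128 + 32 + 4 + 2 + 1, so 26^423 ≡ 264·417·316·458·213·26 ≡ 416 (mod 463)
293·416 = 121888 ≡ 119 (mod 463)
140 ≠ 119, so verification fails.

invalid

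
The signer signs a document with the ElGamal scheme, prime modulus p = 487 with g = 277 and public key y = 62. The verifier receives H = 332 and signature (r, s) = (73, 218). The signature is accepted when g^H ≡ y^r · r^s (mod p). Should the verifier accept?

accept

Left side g^H mod p:
277^2 = 76729 ≡ 270
277^4 ≡ 270^2 = 72900 ≡ 337
277^8 ≡ 337^2 = 113569 ≡ 98
277^16 ≡ 98^2 = 9604 ≡ 351
277^32 ≡ 351^2 = 123201 ≡ 477
277^64 ≡ 477^2 = 227529 ≡ 100
277^128 ≡ 100^2 = 10000 ≡ 260
277^256 ≡ 260^2 = 67600 ≡ 394
332 = 256 + 64 + 8 + 4, so 277^332 ≡ 394·100·98·337 ≡ 334 (mod 487)
Right side y^r · r^s mod p:
62^2 = 3844 ≡ 435
62^4 ≡ 435^2 = 189225 ≡ 269
62^8 ≡ 269^2 = 72361 ≡ 285
62^16 ≡ 285^2 = 81225 ≡ 383
62^32 ≡ 383^2 = 146689 ≡ 102
62^64 ≡ 102^2 = 10404 ≡ 177
73 = 64 + 8 + 1, so 62^73 ≡ 177·285·62 ≡ 76 (mod 487)
73^2 = 5329 ≡ 459
73^4 ≡ 459^2 = 210681 ≡ 297
73^8 ≡ 297^2 = 88209 ≡ 62
73^16 ≡ 62^2 = 3844 ≡ 435
73^32 ≡ 435^2 = 189225 ≡ 269
73^64 ≡ 269^2 = 72361 ≡ 285
73^128 ≡ 285^2 = 81225 ≡ 383
218 = 128 + 64 + 16 + 8 + 2, so 73^218 ≡ 383·285·435·62·459 ≡ 171 (mod 487)
76·171 = 12996 ≡ 334 (mod 487)
334 ≡ 334 (mod 487), so the signature is genuine.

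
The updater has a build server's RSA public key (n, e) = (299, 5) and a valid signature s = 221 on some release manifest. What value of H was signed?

130

Squares mod 299: s^1≡221, s^2≡104, s^4≡52
5 = 4 + 1, so s^5 ≡ 52·221 ≡ 130 (mod 299)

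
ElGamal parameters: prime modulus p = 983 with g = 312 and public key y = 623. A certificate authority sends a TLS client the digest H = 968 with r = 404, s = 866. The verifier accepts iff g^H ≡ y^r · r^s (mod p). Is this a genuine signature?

genuine

Left side g^H mod p:
312^2 = 97344 ≡ 27
312^4 ≡ 27^2 = 729
312^8 ≡ 729^2 = 531441 ≡ 621
312^16 ≡ 621^2 = 385641 ≡ 305
312^32 ≡ 305^2 = 93025 ≡ 623
312^64 ≡ 623^2 = 388129 ≡ 827
312^128 ≡ 827^2 = 683929 ≡ 744
312^256 ≡ 744^2 = 553536 ≡ 107
312^512 ≡ 107^2 = 11449 ≡ 636
968 = 512 + 256 + 128 + 64 + 8, so 312^968 ≡ 636·107·744·827·621 ≡ 100 (mod 983)
Right side y^r · r^s mod p:
623^2 = 388129 ≡ 827
623^4 ≡ 827^2 = 683929 ≡ 744
623^8 ≡ 744^2 = 553536 ≡ 107
623^16 ≡ 107^2 = 11449 ≡ 636
623^32 ≡ 636^2 = 404496 ≡ 483
623^64 ≡ 483^2 = 233289 ≡ 318
623^128 ≡ 318^2 = 101124 ≡ 858
623^256 ≡ 858^2 = 736164 ≡ 880
404 = 256 + 128 + 16 + 4, so 623^404 ≡ 880·858·636·744 ≡ 251 (mod 983)
404^2 = 163216 ≡ 38
404^4 ≡ 38^2 = 1444 ≡ 461
404^8 ≡ 461^2 = 212521 ≡ 193
404^16 ≡ 193^2 = 37249 ≡ 878
404^32 ≡ 878^2 = 770884 ≡ 212
404^64 ≡ 212^2 = 44944 ≡ 709
404^128 ≡ 709^2 = 502681 ≡ 368
404^256 ≡ 368^2 = 135424 ≡ 753
404^512 ≡ 753^2 = 567009 ≡ 801
866 = 512 + 256 + 64 + 32 + 2, so 404^866 ≡ 801·753·709·212·38 ≡ 768 (mod 983)
251·768 = 192768 ≡ 100 (mod 983)
100 ≡ 100 (mod 983), so the signature is genuine.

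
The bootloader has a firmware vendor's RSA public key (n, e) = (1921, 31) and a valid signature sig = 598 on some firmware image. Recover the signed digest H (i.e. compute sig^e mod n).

1740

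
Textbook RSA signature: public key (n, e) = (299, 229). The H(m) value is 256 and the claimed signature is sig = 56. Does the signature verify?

sig^229 mod 299 = 43
The recovered value 43 does not match the digest 256.

does not verify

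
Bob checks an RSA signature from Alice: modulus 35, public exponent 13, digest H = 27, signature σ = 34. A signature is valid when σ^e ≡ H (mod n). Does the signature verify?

does not verify

σ^2 ≡ 34^2 = 1156 ≡ 1
σ^4 ≡ 1^2 = 1
σ^8 ≡ 1^2 = 1
13 = 8 + 4 + 1, so σ^13 ≡ 1·1·34 ≡ 34 (mod 35)
σ^13 mod 35 = 34, but H = 27.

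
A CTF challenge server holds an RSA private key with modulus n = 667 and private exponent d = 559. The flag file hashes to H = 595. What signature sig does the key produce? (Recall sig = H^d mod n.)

H^2 ≡ 595^2 = 354025 ≡ 515
H^4 ≡ 515^2 = 265225 ≡ 426
H^8 ≡ 426^2 = 181476 ≡ 52
H^16 ≡ 52^2 = 2704 ≡ 36
H^32 ≡ 36^2 = 1296 ≡ 629
H^64 ≡ 629^2 = 395641 ≡ 110
H^128 ≡ 110^2 = 12100 ≡ 94
H^256 ≡ 94^2 = 8836 ≡ 165
H^512 ≡ 165^2 = 27225 ≡ 545
559 = 512 + 32 + 8 + 4 + 2 + 1, so H^559 ≡ 545·629·52·426·515·595 ≡ 350 (mod 667)

350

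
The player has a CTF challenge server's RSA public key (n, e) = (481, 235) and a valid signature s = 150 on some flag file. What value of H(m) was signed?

331

s^235 mod 481 = 331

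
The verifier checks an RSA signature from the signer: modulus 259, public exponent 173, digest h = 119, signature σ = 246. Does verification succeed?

fails

σ^2 ≡ 246^2 = 60516 ≡ 169
σ^4 ≡ 169^2 = 28561 ≡ 71
σ^8 ≡ 71^2 = 5041 ≡ 120
σ^16 ≡ 120^2 = 14400 ≡ 155
σ^32 ≡ 155^2 = 24025 ≡ 197
σ^64 ≡ 197^2 = 38809 ≡ 218
σ^128 ≡ 218^2 = 47524 ≡ 127
173 = 128 + 32 + 8 + 4 + 1, so σ^173 ≡ 127·197·120·71·246 ≡ 15 (mod 259)
The recovered value 15 does not match the digest 119.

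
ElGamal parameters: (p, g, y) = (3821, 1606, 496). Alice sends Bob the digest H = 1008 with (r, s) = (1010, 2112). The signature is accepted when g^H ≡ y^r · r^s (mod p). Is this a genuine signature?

genuine

Left side g^H mod p:
1606^2 = 2579236 ≡ 61
1606^4 ≡ 61^2 = 3721
1606^8 ≡ 3721^2 = 13845841 ≡ 2358
1606^16 ≡ 2358^2 = 5560164 ≡ 609
1606^32 ≡ 609^2 = 370881 ≡ 244
1606^64 ≡ 244^2 = 59536 ≡ 2221
1606^128 ≡ 2221^2 = 4932841 ≡ 3751
1606^256 ≡ 3751^2 = 14070001 ≡ 1079
1606^512 ≡ 1079^2 = 1164241 ≡ 2657
1008 = 512 + 256 + 128 + 64 + 32 + 16, so 1606^1008 ≡ 2657·1079·3751·2221·244·609 ≡ 2733 (mod 3821)
Right side y^r · r^s mod p:
496^2 = 246016 ≡ 1472
496^4 ≡ 1472^2 = 2166784 ≡ 277
496^8 ≡ 277^2 = 76729 ≡ 309
496^16 ≡ 309^2 = 95481 ≡ 3777
496^32 ≡ 3777^2 = 14265729 ≡ 1936
496^64 ≡ 1936^2 = 3748096 ≡ 3516
496^128 ≡ 3516^2 = 12362256 ≡ 1321
496^256 ≡ 1321^2 = 1745041 ≡ 2665
496^512 ≡ 2665^2 = 7102225 ≡ 2807
1010 = 512 + 256 + 128 + 64 + 32 + 16 + 2, so 496^1010 ≡ 2807·2665·1321·3516·1936·3777·1472 ≡ 549 (mod 3821)
1010^2 = 1020100 ≡ 3714
1010^4 ≡ 3714^2 = 13793796 ≡ 3807
1010^8 ≡ 3807^2 = 14493249 ≡ 196
1010^16 ≡ 196^2 = 38416 ≡ 206
1010^32 ≡ 206^2 = 42436 ≡ 405
1010^64 ≡ 405^2 = 164025 ≡ 3543
1010^128 ≡ 3543^2 = 12552849 ≡ 864
1010^256 ≡ 864^2 = 746496 ≡ 1401
1010^512 ≡ 1401^2 = 1962801 ≡ 2628
1010^1024 ≡ 2628^2 = 6906384 ≡ 1837
1010^2048 ≡ 1837^2 = 3374569 ≡ 626
2112 = 2048 + 64, so 1010^2112 ≡ 626·3543 ≡ 1738 (mod 3821)
549·1738 = 954162 ≡ 2733 (mod 3821)
2733 ≡ 2733 (mod 3821), so the signature is genuine.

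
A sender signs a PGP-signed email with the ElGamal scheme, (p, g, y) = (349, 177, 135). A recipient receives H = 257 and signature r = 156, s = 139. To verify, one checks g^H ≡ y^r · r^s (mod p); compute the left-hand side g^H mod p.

18

177^2 = 31329 ≡ 268
177^4 ≡ 268^2 = 71824 ≡ 279
177^8 ≡ 279^2 = 77841 ≡ 14
177^16 ≡ 14^2 = 196
177^32 ≡ 196^2 = 38416 ≡ 26
177^64 ≡ 26^2 = 676 ≡ 327
177^128 ≡ 327^2 = 106929 ≡ 135
177^256 ≡ 135^2 = 18225 ≡ 77
257 = 256 + 1, so 177^257 ≡ 77·177 ≡ 18 (mod 349)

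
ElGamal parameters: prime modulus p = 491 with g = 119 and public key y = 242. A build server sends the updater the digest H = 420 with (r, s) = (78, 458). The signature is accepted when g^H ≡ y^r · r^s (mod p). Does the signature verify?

Left side g^H mod p:
Squares mod 491: 119^1≡119, 119^2≡413, 119^4≡192, 119^8≡39, 119^16≡48, 119^32≡340, 119^64≡215, 119^128≡71, 119^256≡131
420 = 256 + 128 + 32 + 4, so 119^420 ≡ 131·71·340·192 ≡ 153 (mod 491)
Right side y^r · r^s mod p:
Squares mod 491: 242^1≡242, 242^2≡135, 242^4≡58, 242^8≡418, 242^16≡419, 242^32≡274, 242^64≡444
78 = 64 + 8 + 4 + 2, so 242^78 ≡ 444·418·58·135 ≡ 156 (mod 491)
Squares mod 491: 78^1≡78, 78^2≡192, 78^4≡39, 78^8≡48, 78^16≡340, 78^32≡215, 78^64≡71, 78^128≡131, 78^256≡467
458 = 256 + 128 + 64 + 8 + 2, so 78^458 ≡ 467·131·71·48·192 ≡ 169 (mod 491)
156·169 = 26364 ≡ 341 (mod 491)
153 ≠ 341, so verification fails.

does not verify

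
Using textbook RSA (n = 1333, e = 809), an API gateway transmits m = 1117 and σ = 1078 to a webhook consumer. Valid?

no

σ^2 ≡ 1078^2 = 1162084 ≡ 1041
σ^4 ≡ 1041^2 = 1083681 ≡ 1285
σ^8 ≡ 1285^2 = 1651225 ≡ 971
σ^16 ≡ 971^2 = 942841 ≡ 410
σ^32 ≡ 410^2 = 168100 ≡ 142
σ^64 ≡ 142^2 = 20164 ≡ 169
σ^128 ≡ 169^2 = 28561 ≡ 568
σ^256 ≡ 568^2 = 322624 ≡ 38
σ^512 ≡ 38^2 = 1444 ≡ 111
809 = 512 + 256 + 32 + 8 + 1, so σ^809 ≡ 111·38·142·971·1078 ≡ 890 (mod 1333)
The recovered value 890 does not match the digest 1117.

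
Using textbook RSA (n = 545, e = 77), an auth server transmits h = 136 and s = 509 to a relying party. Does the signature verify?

does not verify

s^2 ≡ 509^2 = 259081 ≡ 206
s^4 ≡ 206^2 = 42436 ≡ 471
s^8 ≡ 471^2 = 221841 ≡ 26
s^16 ≡ 26^2 = 676 ≡ 131
s^32 ≡ 131^2 = 17161 ≡ 266
s^64 ≡ 266^2 = 70756 ≡ 451
77 = 64 + 8 + 4 + 1, so s^77 ≡ 451·26·471·509 ≡ 299 (mod 545)
The recovered value 299 does not match the digest 136.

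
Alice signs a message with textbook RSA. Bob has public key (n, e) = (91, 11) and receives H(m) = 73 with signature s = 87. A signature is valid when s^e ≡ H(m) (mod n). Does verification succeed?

fails

s^2 ≡ 87^2 = 7569 ≡ 16
s^4 ≡ 16^2 = 256 ≡ 74
s^8 ≡ 74^2 = 5476 ≡ 16
11 = 8 + 2 + 1, so s^11 ≡ 16·16·87 ≡ 68 (mod 91)
s^11 mod 91 = 68, but H(m) = 73.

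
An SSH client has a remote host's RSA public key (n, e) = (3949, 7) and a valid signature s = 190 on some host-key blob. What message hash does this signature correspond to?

s^2 ≡ 190^2 = 36100 ≡ 559
s^4 ≡ 559^2 = 312481 ≡ 510
7 = 4 + 2 + 1, so s^7 ≡ 510·559·190 ≡ 2616 (mod 3949)

2616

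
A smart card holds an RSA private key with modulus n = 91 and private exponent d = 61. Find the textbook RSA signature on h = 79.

79

h^2 ≡ 79^2 = 6241 ≡ 53
h^4 ≡ 53^2 = 2809 ≡ 79
h^8 ≡ 79^2 = 6241 ≡ 53
h^16 ≡ 53^2 = 2809 ≡ 79
h^32 ≡ 79^2 = 6241 ≡ 53
61 = 32 + 16 + 8 + 4 + 1, so h^61 ≡ 53·79·53·79·79 ≡ 79 (mod 91)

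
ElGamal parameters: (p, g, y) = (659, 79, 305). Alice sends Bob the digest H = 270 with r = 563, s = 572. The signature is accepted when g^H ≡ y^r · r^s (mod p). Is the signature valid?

Left side g^H mod p:
79^270 mod 659 = 267
Right side y^r · r^s mod p:
305^563 mod 659 = 280
563^572 mod 659 = 394
280·394 = 110320 ≡ 267 (mod 659)
267 ≡ 267 (mod 659), so the signature is genuine.

valid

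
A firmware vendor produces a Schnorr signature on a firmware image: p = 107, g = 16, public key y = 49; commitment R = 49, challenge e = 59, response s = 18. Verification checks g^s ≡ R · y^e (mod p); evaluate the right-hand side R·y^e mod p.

Squares mod 107: 49^1≡49, 49^2≡47, 49^4≡69, 49^8≡53, 49^16≡27, 49^32≡87
59 = 32 + 16 + 8 + 2 + 1, so 49^59 ≡ 87·27·53·47·49 ≡ 33 (mod 107)
R · y^e ≡ 49·33 = 1617 ≡ 12 (mod 107)

12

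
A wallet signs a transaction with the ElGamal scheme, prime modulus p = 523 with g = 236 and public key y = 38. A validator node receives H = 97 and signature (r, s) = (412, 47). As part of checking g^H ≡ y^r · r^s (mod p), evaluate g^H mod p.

236^2 = 55696 ≡ 258
236^4 ≡ 258^2 = 66564 ≡ 143
236^8 ≡ 143^2 = 20449 ≡ 52
236^16 ≡ 52^2 = 2704 ≡ 89
236^32 ≡ 89^2 = 7921 ≡ 76
236^64 ≡ 76^2 = 5776 ≡ 23
97 = 64 + 32 + 1, so 236^97 ≡ 23·76·236 ≡ 404 (mod 523)

404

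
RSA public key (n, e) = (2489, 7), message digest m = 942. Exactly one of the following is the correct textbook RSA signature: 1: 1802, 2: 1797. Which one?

2

Candidate 1: 1802^2 = 3247204 ≡ 1548; 1802^4 ≡ 1548^2 = 2396304 ≡ 1886; 7 = 4 + 2 + 1, so 1802^7 ≡ 1886·1548·1802 ≡ 112 (mod 2489)
Candidate 2: 1797^2 = 3229209 ≡ 976; 1797^4 ≡ 976^2 = 952576 ≡ 1778; 7 = 4 + 2 + 1, so 1797^7 ≡ 1778·976·1797 ≡ 942 (mod 2489)
  → matches m = 942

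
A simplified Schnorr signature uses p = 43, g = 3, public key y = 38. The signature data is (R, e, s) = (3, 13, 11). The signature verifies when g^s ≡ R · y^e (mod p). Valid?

g^s mod p:
Squares mod 43: 3^1≡3, 3^2≡9, 3^4≡38, 3^8≡25
11 = 8 + 2 + 1, so 3^11 ≡ 25·9·3 ≡ 30 (mod 43)
R · y^e mod p:
Squares mod 43: 38^1≡38, 38^2≡25, 38^4≡23, 38^8≡13
13 = 8 + 4 + 1, so 38^13 ≡ 13·23·38 ≡ 10 (mod 43)
3·10 = 30 ≡ 30 (mod 43)
30 ≡ 30 (mod 43); signature holds.

yes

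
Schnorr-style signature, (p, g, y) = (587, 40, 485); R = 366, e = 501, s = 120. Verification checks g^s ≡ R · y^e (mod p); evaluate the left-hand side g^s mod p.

40^2 = 1600 ≡ 426
40^4 ≡ 426^2 = 181476 ≡ 93
40^8 ≡ 93^2 = 8649 ≡ 431
40^16 ≡ 431^2 = 185761 ≡ 269
40^32 ≡ 269^2 = 72361 ≡ 160
40^64 ≡ 160^2 = 25600 ≡ 359
120 = 64 + 32 + 16 + 8, so 40^120 ≡ 359·160·269·431 ≡ 28 (mod 587)

28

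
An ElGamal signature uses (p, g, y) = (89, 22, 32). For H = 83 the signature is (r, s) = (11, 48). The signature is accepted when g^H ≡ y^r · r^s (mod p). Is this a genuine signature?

forged

Left side g^H mod p:
22^83 mod 89 = 44
Right side y^r · r^s mod p:
32^11 mod 89 = 1
11^48 mod 89 = 45
1·45 = 45 ≡ 45 (mod 89)
44 ≠ 45, so verification fails.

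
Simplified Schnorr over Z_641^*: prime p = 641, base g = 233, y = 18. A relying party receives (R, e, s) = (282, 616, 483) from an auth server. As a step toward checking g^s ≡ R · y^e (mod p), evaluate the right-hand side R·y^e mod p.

18^2 = 324
18^4 ≡ 324^2 = 104976 ≡ 493
18^8 ≡ 493^2 = 243049 ≡ 110
18^16 ≡ 110^2 = 12100 ≡ 562
18^32 ≡ 562^2 = 315844 ≡ 472
18^64 ≡ 472^2 = 222784 ≡ 357
18^128 ≡ 357^2 = 127449 ≡ 531
18^256 ≡ 531^2 = 281961 ≡ 562
18^512 ≡ 562^2 = 315844 ≡ 472
616 = 512 + 64 + 32 + 8, so 18^616 ≡ 472·357·472·110 ≡ 79 (mod 641)
R · y^e ≡ 282·79 = 22278 ≡ 484 (mod 641)

484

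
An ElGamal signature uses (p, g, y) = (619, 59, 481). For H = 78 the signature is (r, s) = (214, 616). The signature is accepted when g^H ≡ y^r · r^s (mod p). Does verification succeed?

passes

Left side g^H mod p:
59^2 = 3481 ≡ 386
59^4 ≡ 386^2 = 148996 ≡ 436
59^8 ≡ 436^2 = 190096 ≡ 63
59^16 ≡ 63^2 = 3969 ≡ 255
59^32 ≡ 255^2 = 65025 ≡ 30
59^64 ≡ 30^2 = 900 ≡ 281
78 = 64 + 8 + 4 + 2, so 59^78 ≡ 281·63·436·386 ≡ 524 (mod 619)
Right side y^r · r^s mod p:
481^2 = 231361 ≡ 474
481^4 ≡ 474^2 = 224676 ≡ 598
481^8 ≡ 598^2 = 357604 ≡ 441
481^16 ≡ 441^2 = 194481 ≡ 115
481^32 ≡ 115^2 = 13225 ≡ 226
481^64 ≡ 226^2 = 51076 ≡ 318
481^128 ≡ 318^2 = 101124 ≡ 227
214 = 128 + 64 + 16 + 4 + 2, so 481^214 ≡ 227·318·115·598·474 ≡ 331 (mod 619)
214^2 = 45796 ≡ 609
214^4 ≡ 609^2 = 370881 ≡ 100
214^8 ≡ 100^2 = 10000 ≡ 96
214^16 ≡ 96^2 = 9216 ≡ 550
214^32 ≡ 550^2 = 302500 ≡ 428
214^64 ≡ 428^2 = 183184 ≡ 579
214^128 ≡ 579^2 = 335241 ≡ 362
214^256 ≡ 362^2 = 131044 ≡ 435
214^512 ≡ 435^2 = 189225 ≡ 430
616 = 512 + 64 + 32 + 8, so 214^616 ≡ 430·579·428·96 ≡ 557 (mod 619)
331·557 = 184367 ≡ 524 (mod 619)
524 ≡ 524 (mod 619), so the signature is genuine.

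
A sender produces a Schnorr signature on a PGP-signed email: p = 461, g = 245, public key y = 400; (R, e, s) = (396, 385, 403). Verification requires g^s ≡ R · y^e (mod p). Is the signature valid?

invalid

g^s mod p:
245^2 = 60025 ≡ 95
245^4 ≡ 95^2 = 9025 ≡ 266
245^8 ≡ 266^2 = 70756 ≡ 223
245^16 ≡ 223^2 = 49729 ≡ 402
245^32 ≡ 402^2 = 161604 ≡ 254
245^64 ≡ 254^2 = 64516 ≡ 437
245^128 ≡ 437^2 = 190969 ≡ 115
245^256 ≡ 115^2 = 13225 ≡ 317
403 = 256 + 128 + 16 + 2 + 1, so 245^403 ≡ 317·115·402·95·245 ≡ 157 (mod 461)
R · y^e mod p:
400^2 = 160000 ≡ 33
400^4 ≡ 33^2 = 1089 ≡ 167
400^8 ≡ 167^2 = 27889 ≡ 229
400^16 ≡ 229^2 = 52441 ≡ 348
400^32 ≡ 348^2 = 121104 ≡ 322
400^64 ≡ 322^2 = 103684 ≡ 420
400^128 ≡ 420^2 = 176400 ≡ 298
400^256 ≡ 298^2 = 88804 ≡ 292
385 = 256 + 128 + 1, so 400^385 ≡ 292·298·400 ≡ 439 (mod 461)
396·439 = 173844 ≡ 47 (mod 461)
157 ≠ 47; the check fails.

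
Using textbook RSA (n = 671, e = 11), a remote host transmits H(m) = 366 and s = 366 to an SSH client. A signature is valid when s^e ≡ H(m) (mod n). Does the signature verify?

verifies

s^2 ≡ 366^2 = 133956 ≡ 427
s^4 ≡ 427^2 = 182329 ≡ 488
s^8 ≡ 488^2 = 238144 ≡ 610
11 = 8 + 2 + 1, so s^11 ≡ 610·427·366 ≡ 366 (mod 671)
Since 366 equals the digest 366, verification succeeds.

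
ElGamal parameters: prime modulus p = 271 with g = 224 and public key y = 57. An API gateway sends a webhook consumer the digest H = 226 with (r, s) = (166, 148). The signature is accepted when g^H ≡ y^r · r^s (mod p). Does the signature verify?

does not verify

Left side g^H mod p:
224^226 mod 271 = 224
Right side y^r · r^s mod p:
57^166 mod 271 = 57
166^148 mod 271 = 35
57·35 = 1995 ≡ 98 (mod 271)
224 ≠ 98, so verification fails.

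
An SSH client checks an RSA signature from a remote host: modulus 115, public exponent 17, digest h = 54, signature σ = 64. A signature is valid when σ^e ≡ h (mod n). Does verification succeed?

passes

σ^2 ≡ 64^2 = 4096 ≡ 71
σ^4 ≡ 71^2 = 5041 ≡ 96
σ^8 ≡ 96^2 = 9216 ≡ 16
σ^16 ≡ 16^2 = 256 ≡ 26
17 = 16 + 1, so σ^17 ≡ 26·64 ≡ 54 (mod 115)
Since 54 equals the digest 54, verification succeeds.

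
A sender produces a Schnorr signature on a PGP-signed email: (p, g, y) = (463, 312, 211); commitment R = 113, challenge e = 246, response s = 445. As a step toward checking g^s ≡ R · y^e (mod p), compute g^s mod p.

Squares mod 463: 312^1≡312, 312^2≡114, 312^4≡32, 312^8≡98, 312^16≡344, 312^32≡271, 312^64≡287, 312^128≡418, 312^256≡173
445 = 256 + 128 + 32 + 16 + 8 + 4 + 1, so 312^445 ≡ 173·418·271·344·98·32·312 ≡ 121 (mod 463)

121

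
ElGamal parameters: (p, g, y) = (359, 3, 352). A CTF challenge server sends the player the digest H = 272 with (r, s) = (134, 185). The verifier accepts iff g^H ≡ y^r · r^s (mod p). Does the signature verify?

does not verify

Left side g^H mod p:
3^2 = 9
3^4 ≡ 9^2 = 81
3^8 ≡ 81^2 = 6561 ≡ 99
3^16 ≡ 99^2 = 9801 ≡ 108
3^32 ≡ 108^2 = 11664 ≡ 176
3^64 ≡ 176^2 = 30976 ≡ 102
3^128 ≡ 102^2 = 10404 ≡ 352
3^256 ≡ 352^2 = 123904 ≡ 49
272 = 256 + 16, so 3^272 ≡ 49·108 ≡ 266 (mod 359)
Right side y^r · r^s mod p:
352^2 = 123904 ≡ 49
352^4 ≡ 49^2 = 2401 ≡ 247
352^8 ≡ 247^2 = 61009 ≡ 338
352^16 ≡ 338^2 = 114244 ≡ 82
352^32 ≡ 82^2 = 6724 ≡ 262
352^64 ≡ 262^2 = 68644 ≡ 75
352^128 ≡ 75^2 = 5625 ≡ 240
134 = 128 + 4 + 2, so 352^134 ≡ 240·247·49 ≡ 51 (mod 359)
134^2 = 17956 ≡ 6
134^4 ≡ 6^2 = 36
134^8 ≡ 36^2 = 1296 ≡ 219
134^16 ≡ 219^2 = 47961 ≡ 214
134^32 ≡ 214^2 = 45796 ≡ 203
134^64 ≡ 203^2 = 41209 ≡ 283
134^128 ≡ 283^2 = 80089 ≡ 32
185 = 128 + 32 + 16 + 8 + 1, so 134^185 ≡ 32·203·214·219·134 ≡ 143 (mod 359)
51·143 = 7293 ≡ 113 (mod 359)
266 ≠ 113, so verification fails.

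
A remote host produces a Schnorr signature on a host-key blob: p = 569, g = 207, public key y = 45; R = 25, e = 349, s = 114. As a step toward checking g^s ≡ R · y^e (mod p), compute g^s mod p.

297

207^2 = 42849 ≡ 174
207^4 ≡ 174^2 = 30276 ≡ 119
207^8 ≡ 119^2 = 14161 ≡ 505
207^16 ≡ 505^2 = 255025 ≡ 113
207^32 ≡ 113^2 = 12769 ≡ 251
207^64 ≡ 251^2 = 63001 ≡ 411
114 = 64 + 32 + 16 + 2, so 207^114 ≡ 411·251·113·174 ≡ 297 (mod 569)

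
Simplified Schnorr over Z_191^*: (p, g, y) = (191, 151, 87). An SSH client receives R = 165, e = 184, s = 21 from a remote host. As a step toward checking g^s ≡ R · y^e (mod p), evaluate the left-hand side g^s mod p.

57

151^21 mod 191 = 57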